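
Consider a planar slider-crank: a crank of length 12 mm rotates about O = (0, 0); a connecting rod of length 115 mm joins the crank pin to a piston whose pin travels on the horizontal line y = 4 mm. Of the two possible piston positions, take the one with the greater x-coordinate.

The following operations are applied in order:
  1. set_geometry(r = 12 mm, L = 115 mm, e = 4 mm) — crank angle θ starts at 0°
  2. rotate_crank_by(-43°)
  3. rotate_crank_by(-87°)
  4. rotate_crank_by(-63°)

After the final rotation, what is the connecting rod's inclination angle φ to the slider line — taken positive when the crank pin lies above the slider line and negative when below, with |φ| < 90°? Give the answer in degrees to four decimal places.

-0.6480

set_geometry: r = 12 mm, L = 115 mm, e = 4 mm; θ ← 0°
rotate_crank_by(-43°): θ ← 0° -43° = -43°
rotate_crank_by(-87°): θ ← -43° -87° = -130°
rotate_crank_by(-63°): θ ← -130° -63° = -193°
crank pin P = (r cos θ, r sin θ) = (-11.692441, 2.699413)
h = r sin θ − e = 2.699413 − 4 = -1.300587
sin φ = h / L = -1.300587 / 115 = -0.01130946
φ = arcsin(-0.01130946) = -0.647998°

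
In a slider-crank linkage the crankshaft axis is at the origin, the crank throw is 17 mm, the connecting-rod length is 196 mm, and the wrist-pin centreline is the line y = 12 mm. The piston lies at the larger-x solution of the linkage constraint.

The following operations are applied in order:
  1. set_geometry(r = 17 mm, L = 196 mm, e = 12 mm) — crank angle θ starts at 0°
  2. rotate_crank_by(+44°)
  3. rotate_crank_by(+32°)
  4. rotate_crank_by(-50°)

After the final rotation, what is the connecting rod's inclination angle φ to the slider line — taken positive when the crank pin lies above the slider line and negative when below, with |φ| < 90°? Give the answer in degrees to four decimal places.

set_geometry: r = 17 mm, L = 196 mm, e = 12 mm; θ ← 0°
rotate_crank_by(+44°): θ ← 0° +44° = 44°
rotate_crank_by(+32°): θ ← 44° +32° = 76°
rotate_crank_by(-50°): θ ← 76° -50° = 26°
crank pin P = (r cos θ, r sin θ) = (15.279499, 7.452309)
h = r sin θ − e = 7.452309 − 12 = -4.547691
sin φ = h / L = -4.547691 / 196 = -0.02320250
φ = arcsin(-0.02320250) = -1.329525°

-1.3295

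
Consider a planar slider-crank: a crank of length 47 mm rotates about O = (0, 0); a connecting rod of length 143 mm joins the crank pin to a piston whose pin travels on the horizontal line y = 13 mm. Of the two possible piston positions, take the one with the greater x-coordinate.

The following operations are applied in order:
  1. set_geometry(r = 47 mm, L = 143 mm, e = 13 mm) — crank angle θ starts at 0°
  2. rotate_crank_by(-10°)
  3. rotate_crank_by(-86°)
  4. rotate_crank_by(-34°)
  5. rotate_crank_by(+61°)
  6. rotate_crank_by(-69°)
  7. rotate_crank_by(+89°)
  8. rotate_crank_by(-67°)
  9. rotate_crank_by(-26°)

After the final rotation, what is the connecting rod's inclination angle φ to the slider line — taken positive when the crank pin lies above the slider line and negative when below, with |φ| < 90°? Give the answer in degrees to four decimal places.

set_geometry: r = 47 mm, L = 143 mm, e = 13 mm; θ ← 0°
rotate_crank_by(-10°): θ ← 0° -10° = -10°
rotate_crank_by(-86°): θ ← -10° -86° = -96°
rotate_crank_by(-34°): θ ← -96° -34° = -130°
rotate_crank_by(+61°): θ ← -130° +61° = -69°
rotate_crank_by(-69°): θ ← -69° -69° = -138°
rotate_crank_by(+89°): θ ← -138° +89° = -49°
rotate_crank_by(-67°): θ ← -49° -67° = -116°
rotate_crank_by(-26°): θ ← -116° -26° = -142°
crank pin P = (r cos θ, r sin θ) = (-37.036505, -28.936089)
h = r sin θ − e = -28.936089 − 13 = -41.936089
sin φ = h / L = -41.936089 / 143 = -0.29325937
φ = arcsin(-0.29325937) = -17.053191°

-17.0532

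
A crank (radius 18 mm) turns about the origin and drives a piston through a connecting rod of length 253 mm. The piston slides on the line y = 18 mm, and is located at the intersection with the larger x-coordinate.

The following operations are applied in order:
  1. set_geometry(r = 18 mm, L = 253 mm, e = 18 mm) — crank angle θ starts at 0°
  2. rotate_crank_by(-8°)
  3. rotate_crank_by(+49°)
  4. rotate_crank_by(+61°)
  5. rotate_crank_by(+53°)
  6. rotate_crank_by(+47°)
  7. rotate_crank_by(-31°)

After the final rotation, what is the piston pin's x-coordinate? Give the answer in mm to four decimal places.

set_geometry: r = 18 mm, L = 253 mm, e = 18 mm; θ ← 0°
rotate_crank_by(-8°): θ ← 0° -8° = -8°
rotate_crank_by(+49°): θ ← -8° +49° = 41°
rotate_crank_by(+61°): θ ← 41° +61° = 102°
rotate_crank_by(+53°): θ ← 102° +53° = 155°
rotate_crank_by(+47°): θ ← 155° +47° = 202°
rotate_crank_by(-31°): θ ← 202° -31° = 171°
crank pin P = (r cos θ, r sin θ) = (-17.778390, 2.815820)
h = r sin θ − e = 2.815820 − 18 = -15.184180
x = r cos θ + √(L² − h²) = -17.778390 + √(64009.0 − 230.5593) = -17.778390 + 252.543938 = 234.765548

234.7655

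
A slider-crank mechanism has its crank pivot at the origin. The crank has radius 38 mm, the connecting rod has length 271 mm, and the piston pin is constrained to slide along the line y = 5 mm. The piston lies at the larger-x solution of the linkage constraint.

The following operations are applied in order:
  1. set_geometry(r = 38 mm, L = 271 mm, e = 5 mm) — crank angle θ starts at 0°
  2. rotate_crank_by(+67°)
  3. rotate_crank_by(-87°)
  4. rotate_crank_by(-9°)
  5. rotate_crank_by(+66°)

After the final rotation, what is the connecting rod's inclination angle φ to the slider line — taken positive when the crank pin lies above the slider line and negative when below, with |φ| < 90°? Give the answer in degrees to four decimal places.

3.7807

set_geometry: r = 38 mm, L = 271 mm, e = 5 mm; θ ← 0°
rotate_crank_by(+67°): θ ← 0° +67° = 67°
rotate_crank_by(-87°): θ ← 67° -87° = -20°
rotate_crank_by(-9°): θ ← -20° -9° = -29°
rotate_crank_by(+66°): θ ← -29° +66° = 37°
crank pin P = (r cos θ, r sin θ) = (30.348149, 22.868971)
h = r sin θ − e = 22.868971 − 5 = 17.868971
sin φ = h / L = 17.868971 / 271 = 0.06593716
φ = arcsin(0.06593716) = 3.780664°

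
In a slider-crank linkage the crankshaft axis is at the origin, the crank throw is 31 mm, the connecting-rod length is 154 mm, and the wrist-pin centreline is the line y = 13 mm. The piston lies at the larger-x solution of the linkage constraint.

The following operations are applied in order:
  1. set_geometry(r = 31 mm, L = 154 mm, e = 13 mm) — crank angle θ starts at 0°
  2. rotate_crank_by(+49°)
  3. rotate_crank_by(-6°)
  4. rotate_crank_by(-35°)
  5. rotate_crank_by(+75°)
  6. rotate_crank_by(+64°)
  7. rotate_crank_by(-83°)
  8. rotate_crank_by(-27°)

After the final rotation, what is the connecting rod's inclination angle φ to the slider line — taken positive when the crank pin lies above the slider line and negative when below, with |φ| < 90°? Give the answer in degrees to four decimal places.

2.1049

set_geometry: r = 31 mm, L = 154 mm, e = 13 mm; θ ← 0°
rotate_crank_by(+49°): θ ← 0° +49° = 49°
rotate_crank_by(-6°): θ ← 49° -6° = 43°
rotate_crank_by(-35°): θ ← 43° -35° = 8°
rotate_crank_by(+75°): θ ← 8° +75° = 83°
rotate_crank_by(+64°): θ ← 83° +64° = 147°
rotate_crank_by(-83°): θ ← 147° -83° = 64°
rotate_crank_by(-27°): θ ← 64° -27° = 37°
crank pin P = (r cos θ, r sin θ) = (24.757701, 18.656266)
h = r sin θ − e = 18.656266 − 13 = 5.656266
sin φ = h / L = 5.656266 / 154 = 0.03672900
φ = arcsin(0.03672900) = 2.104890°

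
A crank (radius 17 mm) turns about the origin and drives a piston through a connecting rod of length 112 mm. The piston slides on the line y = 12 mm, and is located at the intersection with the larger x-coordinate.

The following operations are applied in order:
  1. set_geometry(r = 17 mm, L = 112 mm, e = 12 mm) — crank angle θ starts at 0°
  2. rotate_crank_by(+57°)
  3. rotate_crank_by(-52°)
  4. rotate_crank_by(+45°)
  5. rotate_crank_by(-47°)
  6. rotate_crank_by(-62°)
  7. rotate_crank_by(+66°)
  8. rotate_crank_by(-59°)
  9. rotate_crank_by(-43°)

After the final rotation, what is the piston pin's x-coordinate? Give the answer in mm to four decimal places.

106.7161

set_geometry: r = 17 mm, L = 112 mm, e = 12 mm; θ ← 0°
rotate_crank_by(+57°): θ ← 0° +57° = 57°
rotate_crank_by(-52°): θ ← 57° -52° = 5°
rotate_crank_by(+45°): θ ← 5° +45° = 50°
rotate_crank_by(-47°): θ ← 50° -47° = 3°
rotate_crank_by(-62°): θ ← 3° -62° = -59°
rotate_crank_by(+66°): θ ← -59° +66° = 7°
rotate_crank_by(-59°): θ ← 7° -59° = -52°
rotate_crank_by(-43°): θ ← -52° -43° = -95°
crank pin P = (r cos θ, r sin θ) = (-1.481648, -16.935310)
h = r sin θ − e = -16.935310 − 12 = -28.935310
x = r cos θ + √(L² − h²) = -1.481648 + √(12544.0 − 837.2522) = -1.481648 + 108.197726 = 106.716078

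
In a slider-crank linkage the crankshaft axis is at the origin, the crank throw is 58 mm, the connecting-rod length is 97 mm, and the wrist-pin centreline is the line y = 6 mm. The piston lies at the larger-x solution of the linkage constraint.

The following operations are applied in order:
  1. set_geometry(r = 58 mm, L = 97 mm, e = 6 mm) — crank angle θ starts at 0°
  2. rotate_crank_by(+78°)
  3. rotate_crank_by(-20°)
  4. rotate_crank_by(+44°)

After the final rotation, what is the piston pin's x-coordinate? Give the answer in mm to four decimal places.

70.6164

set_geometry: r = 58 mm, L = 97 mm, e = 6 mm; θ ← 0°
rotate_crank_by(+78°): θ ← 0° +78° = 78°
rotate_crank_by(-20°): θ ← 78° -20° = 58°
rotate_crank_by(+44°): θ ← 58° +44° = 102°
crank pin P = (r cos θ, r sin θ) = (-12.058878, 56.732561)
h = r sin θ − e = 56.732561 − 6 = 50.732561
x = r cos θ + √(L² − h²) = -12.058878 + √(9409.0 − 2573.7927) = -12.058878 + 82.675312 = 70.616434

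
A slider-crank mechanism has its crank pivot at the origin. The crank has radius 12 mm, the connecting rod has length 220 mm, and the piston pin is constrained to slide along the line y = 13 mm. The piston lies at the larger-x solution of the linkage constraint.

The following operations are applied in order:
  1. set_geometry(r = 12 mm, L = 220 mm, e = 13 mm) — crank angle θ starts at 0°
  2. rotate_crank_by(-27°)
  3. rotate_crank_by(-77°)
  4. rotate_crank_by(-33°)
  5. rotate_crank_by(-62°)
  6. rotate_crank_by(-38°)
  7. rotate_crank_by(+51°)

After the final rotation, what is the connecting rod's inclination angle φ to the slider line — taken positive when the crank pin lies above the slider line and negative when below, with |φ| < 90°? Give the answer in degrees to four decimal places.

set_geometry: r = 12 mm, L = 220 mm, e = 13 mm; θ ← 0°
rotate_crank_by(-27°): θ ← 0° -27° = -27°
rotate_crank_by(-77°): θ ← -27° -77° = -104°
rotate_crank_by(-33°): θ ← -104° -33° = -137°
rotate_crank_by(-62°): θ ← -137° -62° = -199°
rotate_crank_by(-38°): θ ← -199° -38° = -237°
rotate_crank_by(+51°): θ ← -237° +51° = -186°
crank pin P = (r cos θ, r sin θ) = (-11.934263, 1.254342)
h = r sin θ − e = 1.254342 − 13 = -11.745658
sin φ = h / L = -11.745658 / 220 = -0.05338936
φ = arcsin(-0.05338936) = -3.060440°

-3.0604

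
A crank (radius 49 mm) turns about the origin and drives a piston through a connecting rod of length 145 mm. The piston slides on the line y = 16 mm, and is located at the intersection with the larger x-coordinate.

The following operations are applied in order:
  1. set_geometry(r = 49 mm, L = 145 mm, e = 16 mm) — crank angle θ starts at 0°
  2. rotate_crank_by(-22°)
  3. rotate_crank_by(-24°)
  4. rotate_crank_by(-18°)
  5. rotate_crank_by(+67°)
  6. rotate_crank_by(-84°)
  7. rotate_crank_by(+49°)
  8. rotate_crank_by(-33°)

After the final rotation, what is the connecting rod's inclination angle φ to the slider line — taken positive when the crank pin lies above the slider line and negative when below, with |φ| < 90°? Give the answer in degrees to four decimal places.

-24.6210

set_geometry: r = 49 mm, L = 145 mm, e = 16 mm; θ ← 0°
rotate_crank_by(-22°): θ ← 0° -22° = -22°
rotate_crank_by(-24°): θ ← -22° -24° = -46°
rotate_crank_by(-18°): θ ← -46° -18° = -64°
rotate_crank_by(+67°): θ ← -64° +67° = 3°
rotate_crank_by(-84°): θ ← 3° -84° = -81°
rotate_crank_by(+49°): θ ← -81° +49° = -32°
rotate_crank_by(-33°): θ ← -32° -33° = -65°
crank pin P = (r cos θ, r sin θ) = (20.708295, -44.409082)
h = r sin θ − e = -44.409082 − 16 = -60.409082
sin φ = h / L = -60.409082 / 145 = -0.41661436
φ = arcsin(-0.41661436) = -24.621021°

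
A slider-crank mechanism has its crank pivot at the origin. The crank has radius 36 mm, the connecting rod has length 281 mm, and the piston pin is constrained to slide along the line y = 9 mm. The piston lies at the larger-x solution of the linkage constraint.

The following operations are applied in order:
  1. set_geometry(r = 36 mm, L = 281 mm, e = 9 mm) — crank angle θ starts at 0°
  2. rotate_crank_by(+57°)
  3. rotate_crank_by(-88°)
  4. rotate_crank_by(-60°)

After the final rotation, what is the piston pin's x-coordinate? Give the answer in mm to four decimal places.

set_geometry: r = 36 mm, L = 281 mm, e = 9 mm; θ ← 0°
rotate_crank_by(+57°): θ ← 0° +57° = 57°
rotate_crank_by(-88°): θ ← 57° -88° = -31°
rotate_crank_by(-60°): θ ← -31° -60° = -91°
crank pin P = (r cos θ, r sin θ) = (-0.628287, -35.994517)
h = r sin θ − e = -35.994517 − 9 = -44.994517
x = r cos θ + √(L² − h²) = -0.628287 + √(78961.0 − 2024.5066) = -0.628287 + 277.374284 = 276.745997

276.7460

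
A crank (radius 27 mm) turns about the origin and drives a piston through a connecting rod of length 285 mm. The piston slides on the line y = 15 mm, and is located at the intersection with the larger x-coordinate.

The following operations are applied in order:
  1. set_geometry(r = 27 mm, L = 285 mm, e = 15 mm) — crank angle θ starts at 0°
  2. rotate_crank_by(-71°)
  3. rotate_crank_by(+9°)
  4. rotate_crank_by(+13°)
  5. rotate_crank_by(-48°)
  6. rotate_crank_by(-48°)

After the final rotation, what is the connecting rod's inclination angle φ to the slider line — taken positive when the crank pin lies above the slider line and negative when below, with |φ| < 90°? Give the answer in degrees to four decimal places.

set_geometry: r = 27 mm, L = 285 mm, e = 15 mm; θ ← 0°
rotate_crank_by(-71°): θ ← 0° -71° = -71°
rotate_crank_by(+9°): θ ← -71° +9° = -62°
rotate_crank_by(+13°): θ ← -62° +13° = -49°
rotate_crank_by(-48°): θ ← -49° -48° = -97°
rotate_crank_by(-48°): θ ← -97° -48° = -145°
crank pin P = (r cos θ, r sin θ) = (-22.117105, -15.486564)
h = r sin θ − e = -15.486564 − 15 = -30.486564
sin φ = h / L = -30.486564 / 285 = -0.10697040
φ = arcsin(-0.10697040) = -6.140702°

-6.1407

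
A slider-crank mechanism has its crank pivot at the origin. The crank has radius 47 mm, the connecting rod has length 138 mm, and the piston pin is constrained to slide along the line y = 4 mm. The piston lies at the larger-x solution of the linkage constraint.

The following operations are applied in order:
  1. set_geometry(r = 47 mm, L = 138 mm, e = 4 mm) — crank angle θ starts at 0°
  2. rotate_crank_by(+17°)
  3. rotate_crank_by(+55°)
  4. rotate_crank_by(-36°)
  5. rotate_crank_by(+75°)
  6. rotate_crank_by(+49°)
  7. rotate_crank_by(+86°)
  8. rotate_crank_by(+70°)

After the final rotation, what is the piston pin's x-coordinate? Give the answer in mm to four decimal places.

set_geometry: r = 47 mm, L = 138 mm, e = 4 mm; θ ← 0°
rotate_crank_by(+17°): θ ← 0° +17° = 17°
rotate_crank_by(+55°): θ ← 17° +55° = 72°
rotate_crank_by(-36°): θ ← 72° -36° = 36°
rotate_crank_by(+75°): θ ← 36° +75° = 111°
rotate_crank_by(+49°): θ ← 111° +49° = 160°
rotate_crank_by(+86°): θ ← 160° +86° = 246°
rotate_crank_by(+70°): θ ← 246° +70° = 316°
crank pin P = (r cos θ, r sin θ) = (33.808971, -32.648943)
h = r sin θ − e = -32.648943 − 4 = -36.648943
x = r cos θ + √(L² − h²) = 33.808971 + √(19044.0 − 1343.1451) = 33.808971 + 133.044560 = 166.853531

166.8535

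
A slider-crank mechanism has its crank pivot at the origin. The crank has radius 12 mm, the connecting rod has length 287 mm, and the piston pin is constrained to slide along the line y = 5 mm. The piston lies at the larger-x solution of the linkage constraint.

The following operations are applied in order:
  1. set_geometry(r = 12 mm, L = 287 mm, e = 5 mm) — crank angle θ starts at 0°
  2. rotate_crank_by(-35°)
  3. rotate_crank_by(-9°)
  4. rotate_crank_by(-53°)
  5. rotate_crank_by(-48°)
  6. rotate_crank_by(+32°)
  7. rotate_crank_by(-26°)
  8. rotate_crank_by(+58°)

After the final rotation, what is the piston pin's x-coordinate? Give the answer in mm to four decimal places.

288.3820

set_geometry: r = 12 mm, L = 287 mm, e = 5 mm; θ ← 0°
rotate_crank_by(-35°): θ ← 0° -35° = -35°
rotate_crank_by(-9°): θ ← -35° -9° = -44°
rotate_crank_by(-53°): θ ← -44° -53° = -97°
rotate_crank_by(-48°): θ ← -97° -48° = -145°
rotate_crank_by(+32°): θ ← -145° +32° = -113°
rotate_crank_by(-26°): θ ← -113° -26° = -139°
rotate_crank_by(+58°): θ ← -139° +58° = -81°
crank pin P = (r cos θ, r sin θ) = (1.877214, -11.852260)
h = r sin θ − e = -11.852260 − 5 = -16.852260
x = r cos θ + √(L² − h²) = 1.877214 + √(82369.0 − 283.9987) = 1.877214 + 286.504802 = 288.382015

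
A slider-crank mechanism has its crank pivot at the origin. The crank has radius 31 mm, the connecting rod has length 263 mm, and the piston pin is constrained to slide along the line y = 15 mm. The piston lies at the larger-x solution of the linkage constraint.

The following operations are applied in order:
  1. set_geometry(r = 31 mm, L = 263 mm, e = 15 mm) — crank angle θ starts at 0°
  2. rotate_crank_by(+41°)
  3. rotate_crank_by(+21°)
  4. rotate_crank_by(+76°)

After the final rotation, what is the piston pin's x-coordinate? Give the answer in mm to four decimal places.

set_geometry: r = 31 mm, L = 263 mm, e = 15 mm; θ ← 0°
rotate_crank_by(+41°): θ ← 0° +41° = 41°
rotate_crank_by(+21°): θ ← 41° +21° = 62°
rotate_crank_by(+76°): θ ← 62° +76° = 138°
crank pin P = (r cos θ, r sin θ) = (-23.037490, 20.743049)
h = r sin θ − e = 20.743049 − 15 = 5.743049
x = r cos θ + √(L² − h²) = -23.037490 + √(69169.0 − 32.9826) = -23.037490 + 262.937288 = 239.899798

239.8998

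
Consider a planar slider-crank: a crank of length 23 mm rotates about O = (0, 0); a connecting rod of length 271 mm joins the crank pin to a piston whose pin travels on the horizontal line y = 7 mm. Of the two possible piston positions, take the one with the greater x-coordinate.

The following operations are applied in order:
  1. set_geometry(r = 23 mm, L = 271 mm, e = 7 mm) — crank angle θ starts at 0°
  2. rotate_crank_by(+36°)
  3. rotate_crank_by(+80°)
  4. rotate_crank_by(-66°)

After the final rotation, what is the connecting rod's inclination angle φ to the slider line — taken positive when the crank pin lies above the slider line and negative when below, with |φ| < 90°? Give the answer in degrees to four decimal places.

set_geometry: r = 23 mm, L = 271 mm, e = 7 mm; θ ← 0°
rotate_crank_by(+36°): θ ← 0° +36° = 36°
rotate_crank_by(+80°): θ ← 36° +80° = 116°
rotate_crank_by(-66°): θ ← 116° -66° = 50°
crank pin P = (r cos θ, r sin θ) = (14.784115, 17.619022)
h = r sin θ − e = 17.619022 − 7 = 10.619022
sin φ = h / L = 10.619022 / 271 = 0.03918458
φ = arcsin(0.03918458) = 2.245686°

2.2457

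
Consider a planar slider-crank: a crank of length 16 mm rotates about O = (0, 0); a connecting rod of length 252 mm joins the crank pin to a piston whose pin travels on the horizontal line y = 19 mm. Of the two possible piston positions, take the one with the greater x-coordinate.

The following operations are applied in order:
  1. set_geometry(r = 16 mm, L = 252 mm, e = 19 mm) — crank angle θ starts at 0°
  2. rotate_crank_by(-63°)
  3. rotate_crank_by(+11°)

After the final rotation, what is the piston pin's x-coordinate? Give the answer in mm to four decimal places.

259.8604

set_geometry: r = 16 mm, L = 252 mm, e = 19 mm; θ ← 0°
rotate_crank_by(-63°): θ ← 0° -63° = -63°
rotate_crank_by(+11°): θ ← -63° +11° = -52°
crank pin P = (r cos θ, r sin θ) = (9.850584, -12.608172)
h = r sin θ − e = -12.608172 − 19 = -31.608172
x = r cos θ + √(L² − h²) = 9.850584 + √(63504.0 − 999.0765) = 9.850584 + 250.009847 = 259.860430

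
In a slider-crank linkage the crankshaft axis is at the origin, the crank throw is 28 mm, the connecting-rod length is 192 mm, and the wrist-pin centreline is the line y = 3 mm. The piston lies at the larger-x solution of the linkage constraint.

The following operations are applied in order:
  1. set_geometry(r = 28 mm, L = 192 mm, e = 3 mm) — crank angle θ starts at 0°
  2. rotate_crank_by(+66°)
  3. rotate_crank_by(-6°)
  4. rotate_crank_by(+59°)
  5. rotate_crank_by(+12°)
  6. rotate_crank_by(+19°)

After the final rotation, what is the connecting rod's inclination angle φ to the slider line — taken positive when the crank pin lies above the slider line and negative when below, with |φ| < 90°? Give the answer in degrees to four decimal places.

set_geometry: r = 28 mm, L = 192 mm, e = 3 mm; θ ← 0°
rotate_crank_by(+66°): θ ← 0° +66° = 66°
rotate_crank_by(-6°): θ ← 66° -6° = 60°
rotate_crank_by(+59°): θ ← 60° +59° = 119°
rotate_crank_by(+12°): θ ← 119° +12° = 131°
rotate_crank_by(+19°): θ ← 131° +19° = 150°
crank pin P = (r cos θ, r sin θ) = (-24.248711, 14.000000)
h = r sin θ − e = 14.000000 − 3 = 11.000000
sin φ = h / L = 11.000000 / 192 = 0.05729167
φ = arcsin(0.05729167) = 3.284369°

3.2844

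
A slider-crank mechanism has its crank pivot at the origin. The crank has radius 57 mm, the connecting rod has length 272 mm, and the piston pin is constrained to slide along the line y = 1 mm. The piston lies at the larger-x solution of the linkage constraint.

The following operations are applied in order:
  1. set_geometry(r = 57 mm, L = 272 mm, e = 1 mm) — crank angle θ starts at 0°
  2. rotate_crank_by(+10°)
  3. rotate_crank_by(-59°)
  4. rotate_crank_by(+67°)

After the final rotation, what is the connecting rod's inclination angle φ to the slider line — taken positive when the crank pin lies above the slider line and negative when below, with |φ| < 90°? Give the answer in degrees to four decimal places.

3.5018

set_geometry: r = 57 mm, L = 272 mm, e = 1 mm; θ ← 0°
rotate_crank_by(+10°): θ ← 0° +10° = 10°
rotate_crank_by(-59°): θ ← 10° -59° = -49°
rotate_crank_by(+67°): θ ← -49° +67° = 18°
crank pin P = (r cos θ, r sin θ) = (54.210221, 17.613969)
h = r sin θ − e = 17.613969 − 1 = 16.613969
sin φ = h / L = 16.613969 / 272 = 0.06108077
φ = arcsin(0.06108077) = 3.501850°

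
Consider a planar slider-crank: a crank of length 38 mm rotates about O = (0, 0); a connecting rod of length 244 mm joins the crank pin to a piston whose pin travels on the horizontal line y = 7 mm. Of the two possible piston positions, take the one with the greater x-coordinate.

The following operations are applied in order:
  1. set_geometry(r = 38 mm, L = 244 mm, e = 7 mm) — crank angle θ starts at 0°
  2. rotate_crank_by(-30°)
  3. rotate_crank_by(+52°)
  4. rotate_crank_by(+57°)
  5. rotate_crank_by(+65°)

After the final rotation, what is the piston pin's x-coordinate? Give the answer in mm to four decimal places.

212.7749

set_geometry: r = 38 mm, L = 244 mm, e = 7 mm; θ ← 0°
rotate_crank_by(-30°): θ ← 0° -30° = -30°
rotate_crank_by(+52°): θ ← -30° +52° = 22°
rotate_crank_by(+57°): θ ← 22° +57° = 79°
rotate_crank_by(+65°): θ ← 79° +65° = 144°
crank pin P = (r cos θ, r sin θ) = (-30.742646, 22.335840)
h = r sin θ − e = 22.335840 − 7 = 15.335840
x = r cos θ + √(L² − h²) = -30.742646 + √(59536.0 − 235.1880) = -30.742646 + 243.517581 = 212.774935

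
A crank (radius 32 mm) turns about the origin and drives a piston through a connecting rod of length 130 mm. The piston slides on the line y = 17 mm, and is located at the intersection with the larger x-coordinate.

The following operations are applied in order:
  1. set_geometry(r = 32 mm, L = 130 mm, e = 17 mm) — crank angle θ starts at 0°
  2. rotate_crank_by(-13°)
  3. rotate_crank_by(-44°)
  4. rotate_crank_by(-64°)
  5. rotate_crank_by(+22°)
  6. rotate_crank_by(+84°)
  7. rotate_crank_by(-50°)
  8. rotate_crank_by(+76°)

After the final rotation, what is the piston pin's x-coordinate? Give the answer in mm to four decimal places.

set_geometry: r = 32 mm, L = 130 mm, e = 17 mm; θ ← 0°
rotate_crank_by(-13°): θ ← 0° -13° = -13°
rotate_crank_by(-44°): θ ← -13° -44° = -57°
rotate_crank_by(-64°): θ ← -57° -64° = -121°
rotate_crank_by(+22°): θ ← -121° +22° = -99°
rotate_crank_by(+84°): θ ← -99° +84° = -15°
rotate_crank_by(-50°): θ ← -15° -50° = -65°
rotate_crank_by(+76°): θ ← -65° +76° = 11°
crank pin P = (r cos θ, r sin θ) = (31.412070, 6.105888)
h = r sin θ − e = 6.105888 − 17 = -10.894112
x = r cos θ + √(L² − h²) = 31.412070 + √(16900.0 − 118.6817) = 31.412070 + 129.542728 = 160.954798

160.9548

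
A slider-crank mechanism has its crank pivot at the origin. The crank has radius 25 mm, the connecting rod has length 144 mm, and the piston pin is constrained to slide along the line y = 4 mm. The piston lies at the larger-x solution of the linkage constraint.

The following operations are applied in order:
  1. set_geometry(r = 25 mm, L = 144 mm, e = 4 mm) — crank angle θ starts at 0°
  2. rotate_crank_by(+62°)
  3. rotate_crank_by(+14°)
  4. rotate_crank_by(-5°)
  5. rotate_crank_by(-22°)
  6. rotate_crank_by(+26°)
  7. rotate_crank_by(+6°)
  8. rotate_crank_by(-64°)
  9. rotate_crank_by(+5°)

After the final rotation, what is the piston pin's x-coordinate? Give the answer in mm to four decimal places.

set_geometry: r = 25 mm, L = 144 mm, e = 4 mm; θ ← 0°
rotate_crank_by(+62°): θ ← 0° +62° = 62°
rotate_crank_by(+14°): θ ← 62° +14° = 76°
rotate_crank_by(-5°): θ ← 76° -5° = 71°
rotate_crank_by(-22°): θ ← 71° -22° = 49°
rotate_crank_by(+26°): θ ← 49° +26° = 75°
rotate_crank_by(+6°): θ ← 75° +6° = 81°
rotate_crank_by(-64°): θ ← 81° -64° = 17°
rotate_crank_by(+5°): θ ← 17° +5° = 22°
crank pin P = (r cos θ, r sin θ) = (23.179596, 9.365165)
h = r sin θ − e = 9.365165 − 4 = 5.365165
x = r cos θ + √(L² − h²) = 23.179596 + √(20736.0 − 28.7850) = 23.179596 + 143.900017 = 167.079614

167.0796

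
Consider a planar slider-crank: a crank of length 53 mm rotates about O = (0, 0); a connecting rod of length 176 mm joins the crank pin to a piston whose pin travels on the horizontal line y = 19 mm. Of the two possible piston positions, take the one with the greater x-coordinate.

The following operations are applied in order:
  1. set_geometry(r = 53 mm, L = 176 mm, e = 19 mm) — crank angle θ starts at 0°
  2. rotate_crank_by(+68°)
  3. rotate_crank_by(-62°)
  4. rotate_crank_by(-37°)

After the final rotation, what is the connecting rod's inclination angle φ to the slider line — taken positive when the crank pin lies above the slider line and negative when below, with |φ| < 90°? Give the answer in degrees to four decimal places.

-15.2512

set_geometry: r = 53 mm, L = 176 mm, e = 19 mm; θ ← 0°
rotate_crank_by(+68°): θ ← 0° +68° = 68°
rotate_crank_by(-62°): θ ← 68° -62° = 6°
rotate_crank_by(-37°): θ ← 6° -37° = -31°
crank pin P = (r cos θ, r sin θ) = (45.429867, -27.297018)
h = r sin θ − e = -27.297018 − 19 = -46.297018
sin φ = h / L = -46.297018 / 176 = -0.26305124
φ = arcsin(-0.26305124) = -15.251189°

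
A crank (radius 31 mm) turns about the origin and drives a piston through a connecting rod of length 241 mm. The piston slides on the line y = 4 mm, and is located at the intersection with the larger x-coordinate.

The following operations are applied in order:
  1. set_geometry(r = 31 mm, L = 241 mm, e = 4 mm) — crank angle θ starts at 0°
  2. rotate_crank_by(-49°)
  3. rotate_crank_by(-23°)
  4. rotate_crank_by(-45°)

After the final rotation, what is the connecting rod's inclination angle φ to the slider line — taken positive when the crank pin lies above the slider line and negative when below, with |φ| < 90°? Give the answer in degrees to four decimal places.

-7.5394

set_geometry: r = 31 mm, L = 241 mm, e = 4 mm; θ ← 0°
rotate_crank_by(-49°): θ ← 0° -49° = -49°
rotate_crank_by(-23°): θ ← -49° -23° = -72°
rotate_crank_by(-45°): θ ← -72° -45° = -117°
crank pin P = (r cos θ, r sin θ) = (-14.073705, -27.621202)
h = r sin θ − e = -27.621202 − 4 = -31.621202
sin φ = h / L = -31.621202 / 241 = -0.13120831
φ = arcsin(-0.13120831) = -7.539421°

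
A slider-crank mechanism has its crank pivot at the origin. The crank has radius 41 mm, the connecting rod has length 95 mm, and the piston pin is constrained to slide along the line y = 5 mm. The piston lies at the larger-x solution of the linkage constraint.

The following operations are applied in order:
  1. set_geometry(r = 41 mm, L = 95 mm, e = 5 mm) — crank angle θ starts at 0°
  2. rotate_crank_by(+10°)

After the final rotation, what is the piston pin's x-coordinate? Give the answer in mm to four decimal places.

135.3535

set_geometry: r = 41 mm, L = 95 mm, e = 5 mm; θ ← 0°
rotate_crank_by(+10°): θ ← 0° +10° = 10°
crank pin P = (r cos θ, r sin θ) = (40.377118, 7.119575)
h = r sin θ − e = 7.119575 − 5 = 2.119575
x = r cos θ + √(L² − h²) = 40.377118 + √(9025.0 − 4.4926) = 40.377118 + 94.976352 = 135.353470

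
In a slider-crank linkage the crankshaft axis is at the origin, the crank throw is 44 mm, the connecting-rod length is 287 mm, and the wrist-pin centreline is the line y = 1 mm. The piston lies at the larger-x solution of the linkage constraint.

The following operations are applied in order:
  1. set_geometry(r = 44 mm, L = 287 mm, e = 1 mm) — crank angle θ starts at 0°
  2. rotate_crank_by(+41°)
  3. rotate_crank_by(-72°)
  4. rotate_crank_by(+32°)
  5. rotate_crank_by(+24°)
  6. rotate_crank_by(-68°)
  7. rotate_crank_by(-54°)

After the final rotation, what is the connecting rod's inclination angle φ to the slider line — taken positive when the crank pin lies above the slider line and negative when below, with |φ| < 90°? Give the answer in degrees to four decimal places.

set_geometry: r = 44 mm, L = 287 mm, e = 1 mm; θ ← 0°
rotate_crank_by(+41°): θ ← 0° +41° = 41°
rotate_crank_by(-72°): θ ← 41° -72° = -31°
rotate_crank_by(+32°): θ ← -31° +32° = 1°
rotate_crank_by(+24°): θ ← 1° +24° = 25°
rotate_crank_by(-68°): θ ← 25° -68° = -43°
rotate_crank_by(-54°): θ ← -43° -54° = -97°
crank pin P = (r cos θ, r sin θ) = (-5.362251, -43.672031)
h = r sin θ − e = -43.672031 − 1 = -44.672031
sin φ = h / L = -44.672031 / 287 = -0.15565167
φ = arcsin(-0.15565167) = -8.954593°

-8.9546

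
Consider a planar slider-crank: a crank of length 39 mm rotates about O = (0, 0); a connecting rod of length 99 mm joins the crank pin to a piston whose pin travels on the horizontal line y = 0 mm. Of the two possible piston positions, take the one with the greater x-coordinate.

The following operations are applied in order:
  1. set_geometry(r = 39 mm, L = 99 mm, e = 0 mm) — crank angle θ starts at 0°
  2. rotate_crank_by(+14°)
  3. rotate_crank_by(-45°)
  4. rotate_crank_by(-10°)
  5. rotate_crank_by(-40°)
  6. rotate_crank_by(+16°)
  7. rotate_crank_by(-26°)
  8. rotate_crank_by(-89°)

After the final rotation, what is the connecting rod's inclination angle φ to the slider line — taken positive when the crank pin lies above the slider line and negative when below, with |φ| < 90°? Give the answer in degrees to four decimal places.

set_geometry: r = 39 mm, L = 99 mm, e = 0 mm; θ ← 0°
rotate_crank_by(+14°): θ ← 0° +14° = 14°
rotate_crank_by(-45°): θ ← 14° -45° = -31°
rotate_crank_by(-10°): θ ← -31° -10° = -41°
rotate_crank_by(-40°): θ ← -41° -40° = -81°
rotate_crank_by(+16°): θ ← -81° +16° = -65°
rotate_crank_by(-26°): θ ← -65° -26° = -91°
rotate_crank_by(-89°): θ ← -91° -89° = -180°
crank pin P = (r cos θ, r sin θ) = (-39.000000, -0.000000)
h = r sin θ − e = -0.000000 − 0 = -0.000000
sin φ = h / L = -0.000000 / 99 = -0.00000000
φ = arcsin(-0.00000000) = -0.000000°

-0.0000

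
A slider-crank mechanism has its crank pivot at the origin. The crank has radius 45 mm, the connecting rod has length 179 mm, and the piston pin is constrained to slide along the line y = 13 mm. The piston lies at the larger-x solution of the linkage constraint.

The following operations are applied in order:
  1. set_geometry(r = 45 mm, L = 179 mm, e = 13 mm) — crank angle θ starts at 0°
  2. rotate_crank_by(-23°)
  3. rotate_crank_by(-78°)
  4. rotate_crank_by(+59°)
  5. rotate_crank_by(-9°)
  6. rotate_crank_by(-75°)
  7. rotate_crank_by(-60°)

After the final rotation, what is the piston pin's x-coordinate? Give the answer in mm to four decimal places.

134.0542

set_geometry: r = 45 mm, L = 179 mm, e = 13 mm; θ ← 0°
rotate_crank_by(-23°): θ ← 0° -23° = -23°
rotate_crank_by(-78°): θ ← -23° -78° = -101°
rotate_crank_by(+59°): θ ← -101° +59° = -42°
rotate_crank_by(-9°): θ ← -42° -9° = -51°
rotate_crank_by(-75°): θ ← -51° -75° = -126°
rotate_crank_by(-60°): θ ← -126° -60° = -186°
crank pin P = (r cos θ, r sin θ) = (-44.753485, 4.703781)
h = r sin θ − e = 4.703781 − 13 = -8.296219
x = r cos θ + √(L² − h²) = -44.753485 + √(32041.0 − 68.8273) = -44.753485 + 178.807642 = 134.054156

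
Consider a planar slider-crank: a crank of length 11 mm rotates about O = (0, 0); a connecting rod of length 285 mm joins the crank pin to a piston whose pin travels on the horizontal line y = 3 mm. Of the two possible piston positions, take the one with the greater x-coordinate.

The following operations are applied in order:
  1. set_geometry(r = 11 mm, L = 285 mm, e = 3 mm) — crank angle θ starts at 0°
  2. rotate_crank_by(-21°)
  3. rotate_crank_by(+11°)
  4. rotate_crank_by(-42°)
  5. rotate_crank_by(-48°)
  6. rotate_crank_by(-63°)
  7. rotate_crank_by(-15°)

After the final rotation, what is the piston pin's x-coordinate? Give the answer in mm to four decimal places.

set_geometry: r = 11 mm, L = 285 mm, e = 3 mm; θ ← 0°
rotate_crank_by(-21°): θ ← 0° -21° = -21°
rotate_crank_by(+11°): θ ← -21° +11° = -10°
rotate_crank_by(-42°): θ ← -10° -42° = -52°
rotate_crank_by(-48°): θ ← -52° -48° = -100°
rotate_crank_by(-63°): θ ← -100° -63° = -163°
rotate_crank_by(-15°): θ ← -163° -15° = -178°
crank pin P = (r cos θ, r sin θ) = (-10.993299, -0.383894)
h = r sin θ − e = -0.383894 − 3 = -3.383894
x = r cos θ + √(L² − h²) = -10.993299 + √(81225.0 − 11.4507) = -10.993299 + 284.979910 = 273.986611

273.9866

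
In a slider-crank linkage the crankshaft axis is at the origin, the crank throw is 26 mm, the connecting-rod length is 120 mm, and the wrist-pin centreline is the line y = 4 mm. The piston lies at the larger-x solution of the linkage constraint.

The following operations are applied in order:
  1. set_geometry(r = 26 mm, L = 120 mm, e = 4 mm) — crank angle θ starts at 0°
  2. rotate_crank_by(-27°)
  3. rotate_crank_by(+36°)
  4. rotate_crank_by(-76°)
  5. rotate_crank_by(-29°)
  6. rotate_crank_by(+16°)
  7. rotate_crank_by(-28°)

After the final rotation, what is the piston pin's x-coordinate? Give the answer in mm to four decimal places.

set_geometry: r = 26 mm, L = 120 mm, e = 4 mm; θ ← 0°
rotate_crank_by(-27°): θ ← 0° -27° = -27°
rotate_crank_by(+36°): θ ← -27° +36° = 9°
rotate_crank_by(-76°): θ ← 9° -76° = -67°
rotate_crank_by(-29°): θ ← -67° -29° = -96°
rotate_crank_by(+16°): θ ← -96° +16° = -80°
rotate_crank_by(-28°): θ ← -80° -28° = -108°
crank pin P = (r cos θ, r sin θ) = (-8.034442, -24.727469)
h = r sin θ − e = -24.727469 − 4 = -28.727469
x = r cos θ + √(L² − h²) = -8.034442 + √(14400.0 − 825.2675) = -8.034442 + 116.510654 = 108.476212

108.4762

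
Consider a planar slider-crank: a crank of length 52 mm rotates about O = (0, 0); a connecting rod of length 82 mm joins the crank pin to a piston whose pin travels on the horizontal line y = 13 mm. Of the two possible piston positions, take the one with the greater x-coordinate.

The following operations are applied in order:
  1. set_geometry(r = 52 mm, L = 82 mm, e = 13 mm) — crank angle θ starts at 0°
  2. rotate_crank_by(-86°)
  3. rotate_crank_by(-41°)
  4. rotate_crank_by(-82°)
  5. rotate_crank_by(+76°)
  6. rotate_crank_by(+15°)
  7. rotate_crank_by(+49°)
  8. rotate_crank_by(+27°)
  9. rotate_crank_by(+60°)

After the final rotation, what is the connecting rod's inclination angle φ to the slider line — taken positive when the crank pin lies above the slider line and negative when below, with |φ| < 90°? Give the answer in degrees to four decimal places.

2.1448

set_geometry: r = 52 mm, L = 82 mm, e = 13 mm; θ ← 0°
rotate_crank_by(-86°): θ ← 0° -86° = -86°
rotate_crank_by(-41°): θ ← -86° -41° = -127°
rotate_crank_by(-82°): θ ← -127° -82° = -209°
rotate_crank_by(+76°): θ ← -209° +76° = -133°
rotate_crank_by(+15°): θ ← -133° +15° = -118°
rotate_crank_by(+49°): θ ← -118° +49° = -69°
rotate_crank_by(+27°): θ ← -69° +27° = -42°
rotate_crank_by(+60°): θ ← -42° +60° = 18°
crank pin P = (r cos θ, r sin θ) = (49.454939, 16.068884)
h = r sin θ − e = 16.068884 − 13 = 3.068884
sin φ = h / L = 3.068884 / 82 = 0.03742541
φ = arcsin(0.03742541) = 2.144819°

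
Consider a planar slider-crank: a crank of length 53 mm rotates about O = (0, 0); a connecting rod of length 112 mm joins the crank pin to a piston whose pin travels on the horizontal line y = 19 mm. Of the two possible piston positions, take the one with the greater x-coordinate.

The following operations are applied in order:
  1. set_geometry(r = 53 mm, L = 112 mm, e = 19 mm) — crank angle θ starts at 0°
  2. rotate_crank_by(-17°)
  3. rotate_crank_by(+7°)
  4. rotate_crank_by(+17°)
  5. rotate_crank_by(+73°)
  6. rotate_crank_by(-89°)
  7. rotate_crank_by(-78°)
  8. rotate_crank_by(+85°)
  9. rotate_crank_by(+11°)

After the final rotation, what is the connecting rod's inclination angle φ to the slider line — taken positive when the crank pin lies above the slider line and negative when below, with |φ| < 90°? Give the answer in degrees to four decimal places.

set_geometry: r = 53 mm, L = 112 mm, e = 19 mm; θ ← 0°
rotate_crank_by(-17°): θ ← 0° -17° = -17°
rotate_crank_by(+7°): θ ← -17° +7° = -10°
rotate_crank_by(+17°): θ ← -10° +17° = 7°
rotate_crank_by(+73°): θ ← 7° +73° = 80°
rotate_crank_by(-89°): θ ← 80° -89° = -9°
rotate_crank_by(-78°): θ ← -9° -78° = -87°
rotate_crank_by(+85°): θ ← -87° +85° = -2°
rotate_crank_by(+11°): θ ← -2° +11° = 9°
crank pin P = (r cos θ, r sin θ) = (52.347482, 8.291027)
h = r sin θ − e = 8.291027 − 19 = -10.708973
sin φ = h / L = -10.708973 / 112 = -0.09561583
φ = arcsin(-0.09561583) = -5.486766°

-5.4868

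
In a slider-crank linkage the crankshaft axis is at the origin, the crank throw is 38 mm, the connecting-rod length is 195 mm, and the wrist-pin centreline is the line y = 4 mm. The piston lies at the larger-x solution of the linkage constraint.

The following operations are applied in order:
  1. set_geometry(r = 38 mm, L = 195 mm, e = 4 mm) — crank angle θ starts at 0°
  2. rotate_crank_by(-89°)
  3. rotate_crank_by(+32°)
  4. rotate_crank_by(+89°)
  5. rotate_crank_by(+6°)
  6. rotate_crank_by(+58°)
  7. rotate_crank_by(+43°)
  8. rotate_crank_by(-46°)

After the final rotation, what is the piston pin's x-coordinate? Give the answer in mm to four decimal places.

set_geometry: r = 38 mm, L = 195 mm, e = 4 mm; θ ← 0°
rotate_crank_by(-89°): θ ← 0° -89° = -89°
rotate_crank_by(+32°): θ ← -89° +32° = -57°
rotate_crank_by(+89°): θ ← -57° +89° = 32°
rotate_crank_by(+6°): θ ← 32° +6° = 38°
rotate_crank_by(+58°): θ ← 38° +58° = 96°
rotate_crank_by(+43°): θ ← 96° +43° = 139°
rotate_crank_by(-46°): θ ← 139° -46° = 93°
crank pin P = (r cos θ, r sin θ) = (-1.988766, 37.947922)
h = r sin θ − e = 37.947922 − 4 = 33.947922
x = r cos θ + √(L² − h²) = -1.988766 + √(38025.0 − 1152.4614) = -1.988766 + 192.022235 = 190.033468

190.0335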